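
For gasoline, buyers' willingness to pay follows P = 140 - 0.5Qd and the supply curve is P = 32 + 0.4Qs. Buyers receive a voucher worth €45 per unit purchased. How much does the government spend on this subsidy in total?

Pre-subsidy: 140 - 0.5Q = 32 + 0.4Q gives Q* = 120 and P* = 80.
With the rebate, buyers effectively pay Pb = Ps − 45, where Ps is the price sellers receive.
On the curves, Pb = 140 - 0.5Q and Ps = 32 + 0.4Q; the wedge Ps − Pb = 45 gives 32 + 0.4Q − (140 - 0.5Q) = 45, so Q' = 170.
Then Pb = 140 − 0.5·170 = 55 and Ps = 32 + 0.4·170 = 100.
Government outlay = subsidy × quantity = 45 × 170 = 7650.

Government cost = €7650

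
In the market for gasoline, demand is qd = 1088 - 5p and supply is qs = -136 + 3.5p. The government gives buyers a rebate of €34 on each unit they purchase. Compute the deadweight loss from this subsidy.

Pre-subsidy: 1088 - 5p = -136 + 3.5p gives p* = 144, q* = 368.
With the rebate, buyers effectively pay pb = ps − 34, where ps is the price sellers receive.
Demand in terms of ps becomes qd = 1088 − 5(ps − 34) = 1258 - 5ps. Setting this equal to supply: 1258 - 5ps = -136 + 3.5ps, so ps = 164.
Buyers pay pb = 164 − 34 = 130; q' = -136 + 3.5·164 = 438.
The subsidy expands output by 438 − 368 = 70 past the efficient level; on those units the gap between marginal cost and willingness to pay runs from 0 up to 34.
DWL = ½ × 34 × 70 = 1190.

Deadweight loss = €1190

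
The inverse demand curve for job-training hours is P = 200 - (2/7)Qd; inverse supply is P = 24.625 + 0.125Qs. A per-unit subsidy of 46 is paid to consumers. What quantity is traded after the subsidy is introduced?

Q' = 539

Pre-subsidy: 200 - (2/7)Q = 24.625 + 0.125Q gives Q* = 427 and P* = 78.
With the rebate, buyers effectively pay Pb = Ps − 46, where Ps is the price sellers receive.
On the curves, Pb = 200 - (2/7)Q and Ps = 24.625 + 0.125Q; the wedge Ps − Pb = 46 gives 24.625 + 0.125Q − (200 - (2/7)Q) = 46, so Q' = 539.
Then Pb = 200 − (2/7)·539 = 46 and Ps = 24.625 + 0.125·539 = 92.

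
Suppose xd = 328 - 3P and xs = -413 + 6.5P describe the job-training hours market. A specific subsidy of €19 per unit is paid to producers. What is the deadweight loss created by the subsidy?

Deadweight loss = €370.5

Pre-subsidy: 328 - 3P = -413 + 6.5P gives P* = 78, x* = 94.
With the subsidy, sellers receive Ps = Pb + 19 for each unit, where Pb is the price buyers pay.
Supply in terms of Pb becomes xs = -413 + 6.5(Pb + 19) = -289.5 + 6.5Pb. Setting this equal to demand: 328 - 3Pb = -289.5 + 6.5Pb, so Pb = 65.
Sellers receive Ps = 65 + 19 = 84; x' = 328 − 3·65 = 133.
The subsidy expands output by 133 − 94 = 39 past the efficient level; on those units the gap between marginal cost and willingness to pay runs from 0 up to 19.
DWL = ½ × 19 × 39 = 370.5.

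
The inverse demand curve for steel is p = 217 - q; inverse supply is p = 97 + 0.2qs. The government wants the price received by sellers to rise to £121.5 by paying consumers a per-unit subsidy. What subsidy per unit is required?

Required subsidy s = £27 per unit

At a seller price of 121.5, quantity supplied is -485 + 5·121.5 = 122.5.
Buyers absorb 122.5 only when they pay pb = 217 − 1·122.5 = 94.5.
s = ps − pb = 121.5 − 94.5 = 27.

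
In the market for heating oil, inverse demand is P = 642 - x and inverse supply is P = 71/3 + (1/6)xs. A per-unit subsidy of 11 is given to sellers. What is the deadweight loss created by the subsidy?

Deadweight loss = 363/7

Pre-subsidy: 642 - x = 71/3 + (1/6)x gives x* = 530 and P* = 112.
With the subsidy, sellers receive Ps = Pb + 11 for each unit, where Pb is the price buyers pay.
On the curves, Pb = 642 - x and Ps = 71/3 + (1/6)x; the wedge Ps − Pb = 11 gives 71/3 + (1/6)x − (642 - x) = 11, so x' = 3776/7.
Then Pb = 642 − 1·(3776/7) = 718/7 and Ps = 71/3 + (1/6)·(3776/7) = 795/7.
The subsidy expands output by 3776/7 − 530 = 66/7 past the efficient level; on those units the gap between marginal cost and willingness to pay runs from 0 up to 11.
DWL = ½ × 11 × 66/7 = 363/7.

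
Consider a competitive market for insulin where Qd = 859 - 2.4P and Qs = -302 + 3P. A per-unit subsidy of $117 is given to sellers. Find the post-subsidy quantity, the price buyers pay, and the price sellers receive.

Pre-subsidy: 859 - 2.4P = -302 + 3P gives P* = 215, Q* = 343.
With the subsidy, sellers receive Ps = Pb + 117 for each unit, where Pb is the price buyers pay.
Supply in terms of Pb becomes Qs = -302 + 3(Pb + 117) = 49 + 3Pb. Setting this equal to demand: 859 - 2.4Pb = 49 + 3Pb, so Pb = 150.
Sellers receive Ps = 150 + 117 = 267; Q' = 859 − 2.4·150 = 499.

Q' = 499; buyers pay $150; sellers receive $267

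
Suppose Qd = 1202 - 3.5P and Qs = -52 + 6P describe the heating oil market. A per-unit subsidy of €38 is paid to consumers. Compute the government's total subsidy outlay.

Pre-subsidy: 1202 - 3.5P = -52 + 6P gives P* = 132, Q* = 740.
With the rebate, buyers effectively pay Pb = Ps − 38, where Ps is the price sellers receive.
Demand in terms of Ps becomes Qd = 1202 − 3.5(Ps − 38) = 1335 - 3.5Ps. Setting this equal to supply: 1335 - 3.5Ps = -52 + 6Ps, so Ps = 146.
Buyers pay Pb = 146 − 38 = 108; Q' = -52 + 6·146 = 824.
Government outlay = subsidy × quantity = 38 × 824 = 31312.

Government cost = €31312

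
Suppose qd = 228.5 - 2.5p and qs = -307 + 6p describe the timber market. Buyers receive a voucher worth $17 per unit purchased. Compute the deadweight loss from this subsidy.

Deadweight loss = $255

Pre-subsidy: 228.5 - 2.5p = -307 + 6p gives p* = 63, q* = 71.
With the rebate, buyers effectively pay pb = ps − 17, where ps is the price sellers receive.
Demand in terms of ps becomes qd = 228.5 − 2.5(ps − 17) = 271 - 2.5ps. Setting this equal to supply: 271 - 2.5ps = -307 + 6ps, so ps = 68.
Buyers pay pb = 68 − 17 = 51; q' = -307 + 6·68 = 101.
The subsidy expands output by 101 − 71 = 30 past the efficient level; on those units the gap between marginal cost and willingness to pay runs from 0 up to 17.
DWL = ½ × 17 × 30 = 255.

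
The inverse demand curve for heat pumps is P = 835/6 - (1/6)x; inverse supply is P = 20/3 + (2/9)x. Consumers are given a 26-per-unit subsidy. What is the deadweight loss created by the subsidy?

Deadweight loss = 6084/7

Pre-subsidy: 835/6 - (1/6)x = 20/3 + (2/9)x gives x* = 2385/7 and P* = 1730/21.
With the rebate, buyers effectively pay Pb = Ps − 26, where Ps is the price sellers receive.
On the curves, Pb = 835/6 - (1/6)x and Ps = 20/3 + (2/9)x; the wedge Ps − Pb = 26 gives 20/3 + (2/9)x − (835/6 - (1/6)x) = 26, so x' = 2853/7.
Then Pb = 835/6 − (1/6)·(2853/7) = 1496/21 and Ps = 20/3 + (2/9)·(2853/7) = 2042/21.
The subsidy expands output by 2853/7 − 2385/7 = 468/7 past the efficient level; on those units the gap between marginal cost and willingness to pay runs from 0 up to 26.
DWL = ½ × 26 × 468/7 = 6084/7.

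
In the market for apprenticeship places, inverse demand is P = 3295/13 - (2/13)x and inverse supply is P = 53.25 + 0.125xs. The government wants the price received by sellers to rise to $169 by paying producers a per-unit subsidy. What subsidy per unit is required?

At a seller price of 169, quantity supplied is -426 + 8·169 = 926.
Buyers absorb 926 only when they pay Pb = 3295/13 − (2/13)·926 = 111.
s = Ps − Pb = 169 − 111 = 58.

Required subsidy s = $58 per unit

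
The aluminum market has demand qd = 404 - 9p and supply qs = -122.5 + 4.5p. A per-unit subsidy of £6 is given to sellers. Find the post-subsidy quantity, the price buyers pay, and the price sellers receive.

q' = 71; buyers pay £37; sellers receive £43

Pre-subsidy: 404 - 9p = -122.5 + 4.5p gives p* = 39, q* = 53.
With the subsidy, sellers receive ps = pb + 6 for each unit, where pb is the price buyers pay.
Supply in terms of pb becomes qs = -122.5 + 4.5(pb + 6) = -95.5 + 4.5pb. Setting this equal to demand: 404 - 9pb = -95.5 + 4.5pb, so pb = 37.
Sellers receive ps = 37 + 6 = 43; q' = 404 − 9·37 = 71.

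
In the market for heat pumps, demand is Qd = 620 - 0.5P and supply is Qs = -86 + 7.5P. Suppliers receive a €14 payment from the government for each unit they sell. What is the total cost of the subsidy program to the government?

Pre-subsidy: 620 - 0.5P = -86 + 7.5P gives P* = 88.25, Q* = 575.875.
With the subsidy, sellers receive Ps = Pb + 14 for each unit, where Pb is the price buyers pay.
Supply in terms of Pb becomes Qs = -86 + 7.5(Pb + 14) = 19 + 7.5Pb. Setting this equal to demand: 620 - 0.5Pb = 19 + 7.5Pb, so Pb = 75.125.
Sellers receive Ps = 75.125 + 14 = 89.125; Q' = 620 − 0.5·75.125 = 582.4375.
Government outlay = subsidy × quantity = 14 × 582.4375 = 8154.125.

Government cost = €8154.125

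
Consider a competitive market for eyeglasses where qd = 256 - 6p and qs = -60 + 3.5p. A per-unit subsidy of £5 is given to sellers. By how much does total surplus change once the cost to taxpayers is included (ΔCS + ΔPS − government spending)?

Pre-subsidy: 256 - 6p = -60 + 3.5p gives p* = 632/19, q* = 1072/19.
With the subsidy, sellers receive ps = pb + 5 for each unit, where pb is the price buyers pay.
Supply in terms of pb becomes qs = -60 + 3.5(pb + 5) = -42.5 + 3.5pb. Setting this equal to demand: 256 - 6pb = -42.5 + 3.5pb, so pb = 597/19.
Sellers receive ps = 597/19 + 5 = 692/19; q' = 256 − 6·(597/19) = 1282/19.
ΔCS = ½(1072/19 + 1282/19)(632/19 − 597/19) = 41195/361; ΔPS = ½(1072/19 + 1282/19)(692/19 − 632/19) = 70620/361.
Government spending = 5 × 1282/19 = 6410/19.
Net change = 41195/361 + 70620/361 − 6410/19 = -525/19. The loss equals the DWL triangle ½·5·210/19.

Net change in total surplus = -525/19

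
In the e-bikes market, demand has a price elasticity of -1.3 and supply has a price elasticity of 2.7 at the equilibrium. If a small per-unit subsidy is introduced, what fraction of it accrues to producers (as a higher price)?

For a small subsidy around the equilibrium, the benefit split depends on the relative slopes, which at a point are proportional to the elasticities.
Buyer share = εs/(εs + |εd|) = 2.7/(2.7 + 1.3) = 0.675; seller share = |εd|/(εs + |εd|) = 0.325.
So producers capture 0.325 of the subsidy.

Producer share = 0.325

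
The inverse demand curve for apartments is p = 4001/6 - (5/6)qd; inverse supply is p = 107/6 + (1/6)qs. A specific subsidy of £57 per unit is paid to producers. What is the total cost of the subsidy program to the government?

Pre-subsidy: 4001/6 - (5/6)q = 107/6 + (1/6)q gives q* = 649 and p* = 126.
With the subsidy, sellers receive ps = pb + 57 for each unit, where pb is the price buyers pay.
On the curves, pb = 4001/6 - (5/6)q and ps = 107/6 + (1/6)q; the wedge ps − pb = 57 gives 107/6 + (1/6)q − (4001/6 - (5/6)q) = 57, so q' = 706.
Then pb = 4001/6 − (5/6)·706 = 78.5 and ps = 107/6 + (1/6)·706 = 135.5.
Government outlay = subsidy × quantity = 57 × 706 = 40242.

Government cost = £40242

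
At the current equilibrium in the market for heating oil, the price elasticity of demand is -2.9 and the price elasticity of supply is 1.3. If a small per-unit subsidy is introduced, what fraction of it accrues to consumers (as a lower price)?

For a small subsidy around the equilibrium, the benefit split depends on the relative slopes, which at a point are proportional to the elasticities.
Buyer share = εs/(εs + |εd|) = 1.3/(1.3 + 2.9) = 13/42; seller share = |εd|/(εs + |εd|) = 29/42.

Consumer share = 13/42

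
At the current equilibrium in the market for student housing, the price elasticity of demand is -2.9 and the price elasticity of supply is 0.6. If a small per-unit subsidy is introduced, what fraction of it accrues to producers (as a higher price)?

For a small subsidy around the equilibrium, the benefit split depends on the relative slopes, which at a point are proportional to the elasticities.
Buyer share = εs/(εs + |εd|) = 0.6/(0.6 + 2.9) = 6/35; seller share = |εd|/(εs + |εd|) = 29/35.
So producers capture 29/35 of the subsidy.

Producer share = 29/35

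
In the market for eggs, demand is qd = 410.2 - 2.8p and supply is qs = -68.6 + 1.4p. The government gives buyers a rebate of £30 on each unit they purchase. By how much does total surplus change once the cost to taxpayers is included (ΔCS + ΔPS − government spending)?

Net change in total surplus = -£420

Pre-subsidy: 410.2 - 2.8p = -68.6 + 1.4p gives p* = 114, q* = 91.
With the rebate, buyers effectively pay pb = ps − 30, where ps is the price sellers receive.
Demand in terms of ps becomes qd = 410.2 − 2.8(ps − 30) = 494.2 - 2.8ps. Setting this equal to supply: 494.2 - 2.8ps = -68.6 + 1.4ps, so ps = 134.
Buyers pay pb = 134 − 30 = 104; q' = -68.6 + 1.4·134 = 119.
ΔCS = ½(91 + 119)(114 − 104) = 1050; ΔPS = ½(91 + 119)(134 − 114) = 2100.
Government spending = 30 × 119 = 3570.
Net change = 1050 + 2100 − 3570 = -420. The loss equals the DWL triangle ½·30·28.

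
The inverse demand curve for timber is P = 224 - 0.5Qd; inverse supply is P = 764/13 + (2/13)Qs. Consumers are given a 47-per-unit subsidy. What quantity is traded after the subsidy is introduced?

Q' = 5518/17

Pre-subsidy: 224 - 0.5Q = 764/13 + (2/13)Q gives Q* = 4296/17 and P* = 1660/17.
With the rebate, buyers effectively pay Pb = Ps − 47, where Ps is the price sellers receive.
On the curves, Pb = 224 - 0.5Q and Ps = 764/13 + (2/13)Q; the wedge Ps − Pb = 47 gives 764/13 + (2/13)Q − (224 - 0.5Q) = 47, so Q' = 5518/17.
Then Pb = 224 − 0.5·(5518/17) = 1049/17 and Ps = 764/13 + (2/13)·(5518/17) = 1848/17.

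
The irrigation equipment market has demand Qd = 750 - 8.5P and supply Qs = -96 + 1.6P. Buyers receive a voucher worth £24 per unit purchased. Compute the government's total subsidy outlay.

Government cost = 170496/101

Pre-subsidy: 750 - 8.5P = -96 + 1.6P gives P* = 8460/101, Q* = 3840/101.
With the rebate, buyers effectively pay Pb = Ps − 24, where Ps is the price sellers receive.
Demand in terms of Ps becomes Qd = 750 − 8.5(Ps − 24) = 954 - 8.5Ps. Setting this equal to supply: 954 - 8.5Ps = -96 + 1.6Ps, so Ps = 10500/101.
Buyers pay Pb = 10500/101 − 24 = 8076/101; Q' = -96 + 1.6·(10500/101) = 7104/101.
Government outlay = subsidy × quantity = 24 × 7104/101 = 170496/101.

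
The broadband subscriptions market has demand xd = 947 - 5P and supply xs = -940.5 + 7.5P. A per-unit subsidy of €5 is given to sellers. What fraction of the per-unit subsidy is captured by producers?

Producer share = 0.4

Pre-subsidy: 947 - 5P = -940.5 + 7.5P gives P* = 151, x* = 192.
With the subsidy, sellers receive Ps = Pb + 5 for each unit, where Pb is the price buyers pay.
Supply in terms of Pb becomes xs = -940.5 + 7.5(Pb + 5) = -903 + 7.5Pb. Setting this equal to demand: 947 - 5Pb = -903 + 7.5Pb, so Pb = 148.
Sellers receive Ps = 148 + 5 = 153; x' = 947 − 5·148 = 207.
Buyers' price falls by P* − Pb = 151 − 148 = 3; sellers' price rises by Ps − P* = 153 − 151 = 2.
So producers capture 2/5 = 0.4 of each unit of subsidy.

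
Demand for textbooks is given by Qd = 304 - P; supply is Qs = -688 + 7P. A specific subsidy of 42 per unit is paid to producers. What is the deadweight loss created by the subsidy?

Pre-subsidy: 304 - P = -688 + 7P gives P* = 124, Q* = 180.
With the subsidy, sellers receive Ps = Pb + 42 for each unit, where Pb is the price buyers pay.
Supply in terms of Pb becomes Qs = -688 + 7(Pb + 42) = -394 + 7Pb. Setting this equal to demand: 304 - Pb = -394 + 7Pb, so Pb = 87.25.
Sellers receive Ps = 87.25 + 42 = 129.25; Q' = 304 − 1·87.25 = 216.75.
The subsidy expands output by 216.75 − 180 = 36.75 past the efficient level; on those units the gap between marginal cost and willingness to pay runs from 0 up to 42.
DWL = ½ × 42 × 36.75 = 771.75.

Deadweight loss = 771.75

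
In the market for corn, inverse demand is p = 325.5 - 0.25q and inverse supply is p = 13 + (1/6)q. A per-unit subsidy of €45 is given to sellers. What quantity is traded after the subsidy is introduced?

q' = 858

Pre-subsidy: 325.5 - 0.25q = 13 + (1/6)q gives q* = 750 and p* = 138.
With the subsidy, sellers receive ps = pb + 45 for each unit, where pb is the price buyers pay.
On the curves, pb = 325.5 - 0.25q and ps = 13 + (1/6)q; the wedge ps − pb = 45 gives 13 + (1/6)q − (325.5 - 0.25q) = 45, so q' = 858.
Then pb = 325.5 − 0.25·858 = 111 and ps = 13 + (1/6)·858 = 156.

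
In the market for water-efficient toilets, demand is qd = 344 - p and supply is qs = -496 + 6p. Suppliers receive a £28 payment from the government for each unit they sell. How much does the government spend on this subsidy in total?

Government cost = £6944

Pre-subsidy: 344 - p = -496 + 6p gives p* = 120, q* = 224.
With the subsidy, sellers receive ps = pb + 28 for each unit, where pb is the price buyers pay.
Supply in terms of pb becomes qs = -496 + 6(pb + 28) = -328 + 6pb. Setting this equal to demand: 344 - pb = -328 + 6pb, so pb = 96.
Sellers receive ps = 96 + 28 = 124; q' = 344 − 1·96 = 248.
Government outlay = subsidy × quantity = 28 × 248 = 6944.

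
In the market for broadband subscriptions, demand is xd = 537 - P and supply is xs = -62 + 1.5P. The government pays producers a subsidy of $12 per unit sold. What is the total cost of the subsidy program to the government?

Government cost = $3655.2

Pre-subsidy: 537 - P = -62 + 1.5P gives P* = 239.6, x* = 297.4.
With the subsidy, sellers receive Ps = Pb + 12 for each unit, where Pb is the price buyers pay.
Supply in terms of Pb becomes xs = -62 + 1.5(Pb + 12) = -44 + 1.5Pb. Setting this equal to demand: 537 - Pb = -44 + 1.5Pb, so Pb = 232.4.
Sellers receive Ps = 232.4 + 12 = 244.4; x' = 537 − 1·232.4 = 304.6.
Government outlay = subsidy × quantity = 12 × 304.6 = 3655.2.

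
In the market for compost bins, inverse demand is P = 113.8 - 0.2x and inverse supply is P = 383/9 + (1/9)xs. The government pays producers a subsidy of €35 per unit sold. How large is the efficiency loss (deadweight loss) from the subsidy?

Deadweight loss = €1968.75

Pre-subsidy: 113.8 - 0.2x = 383/9 + (1/9)x gives x* = 229 and P* = 68.
With the subsidy, sellers receive Ps = Pb + 35 for each unit, where Pb is the price buyers pay.
On the curves, Pb = 113.8 - 0.2x and Ps = 383/9 + (1/9)x; the wedge Ps − Pb = 35 gives 383/9 + (1/9)x − (113.8 - 0.2x) = 35, so x' = 341.5.
Then Pb = 113.8 − 0.2·341.5 = 45.5 and Ps = 383/9 + (1/9)·341.5 = 80.5.
The subsidy expands output by 341.5 − 229 = 112.5 past the efficient level; on those units the gap between marginal cost and willingness to pay runs from 0 up to 35.
DWL = ½ × 35 × 112.5 = 1968.75.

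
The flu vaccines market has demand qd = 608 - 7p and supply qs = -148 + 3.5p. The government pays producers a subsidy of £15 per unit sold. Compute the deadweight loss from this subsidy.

Deadweight loss = £262.5

Pre-subsidy: 608 - 7p = -148 + 3.5p gives p* = 72, q* = 104.
With the subsidy, sellers receive ps = pb + 15 for each unit, where pb is the price buyers pay.
Supply in terms of pb becomes qs = -148 + 3.5(pb + 15) = -95.5 + 3.5pb. Setting this equal to demand: 608 - 7pb = -95.5 + 3.5pb, so pb = 67.
Sellers receive ps = 67 + 15 = 82; q' = 608 − 7·67 = 139.
The subsidy expands output by 139 − 104 = 35 past the efficient level; on those units the gap between marginal cost and willingness to pay runs from 0 up to 15.
DWL = ½ × 15 × 35 = 262.5.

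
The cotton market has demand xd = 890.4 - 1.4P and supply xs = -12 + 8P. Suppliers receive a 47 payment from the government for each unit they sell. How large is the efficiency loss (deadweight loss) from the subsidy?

Deadweight loss = 1316

Pre-subsidy: 890.4 - 1.4P = -12 + 8P gives P* = 96, x* = 756.
With the subsidy, sellers receive Ps = Pb + 47 for each unit, where Pb is the price buyers pay.
Supply in terms of Pb becomes xs = -12 + 8(Pb + 47) = 364 + 8Pb. Setting this equal to demand: 890.4 - 1.4Pb = 364 + 8Pb, so Pb = 56.
Sellers receive Ps = 56 + 47 = 103; x' = 890.4 − 1.4·56 = 812.
The subsidy expands output by 812 − 756 = 56 past the efficient level; on those units the gap between marginal cost and willingness to pay runs from 0 up to 47.
DWL = ½ × 47 × 56 = 1316.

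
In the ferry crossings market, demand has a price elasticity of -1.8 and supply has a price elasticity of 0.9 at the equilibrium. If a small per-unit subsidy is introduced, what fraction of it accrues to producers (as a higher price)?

For a small subsidy around the equilibrium, the benefit split depends on the relative slopes, which at a point are proportional to the elasticities.
Buyer share = εs/(εs + |εd|) = 0.9/(0.9 + 1.8) = 1/3; seller share = |εd|/(εs + |εd|) = 2/3.
So producers capture 2/3 of the subsidy.

Producer share = 2/3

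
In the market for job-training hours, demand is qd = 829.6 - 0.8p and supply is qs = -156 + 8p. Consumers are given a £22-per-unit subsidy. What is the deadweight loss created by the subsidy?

Pre-subsidy: 829.6 - 0.8p = -156 + 8p gives p* = 112, q* = 740.
With the rebate, buyers effectively pay pb = ps − 22, where ps is the price sellers receive.
Demand in terms of ps becomes qd = 829.6 − 0.8(ps − 22) = 847.2 - 0.8ps. Setting this equal to supply: 847.2 - 0.8ps = -156 + 8ps, so ps = 114.
Buyers pay pb = 114 − 22 = 92; q' = -156 + 8·114 = 756.
The subsidy expands output by 756 − 740 = 16 past the efficient level; on those units the gap between marginal cost and willingness to pay runs from 0 up to 22.
DWL = ½ × 22 × 16 = 176.

Deadweight loss = £176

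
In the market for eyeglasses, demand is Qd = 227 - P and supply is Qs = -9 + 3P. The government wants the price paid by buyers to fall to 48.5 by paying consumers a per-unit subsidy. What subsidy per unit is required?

Required subsidy s = 14 per unit

At a buyer price of 48.5, quantity demanded is 227 − 1·48.5 = 178.5.
Sellers supply 178.5 only when they receive Ps with -9 + 3·Ps = 178.5, i.e. Ps = 62.5.
s = Ps − Pb = 62.5 − 48.5 = 14.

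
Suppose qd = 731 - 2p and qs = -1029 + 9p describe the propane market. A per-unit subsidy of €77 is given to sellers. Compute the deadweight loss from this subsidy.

Pre-subsidy: 731 - 2p = -1029 + 9p gives p* = 160, q* = 411.
With the subsidy, sellers receive ps = pb + 77 for each unit, where pb is the price buyers pay.
Supply in terms of pb becomes qs = -1029 + 9(pb + 77) = -336 + 9pb. Setting this equal to demand: 731 - 2pb = -336 + 9pb, so pb = 97.
Sellers receive ps = 97 + 77 = 174; q' = 731 − 2·97 = 537.
The subsidy expands output by 537 − 411 = 126 past the efficient level; on those units the gap between marginal cost and willingness to pay runs from 0 up to 77.
DWL = ½ × 77 × 126 = 4851.

Deadweight loss = €4851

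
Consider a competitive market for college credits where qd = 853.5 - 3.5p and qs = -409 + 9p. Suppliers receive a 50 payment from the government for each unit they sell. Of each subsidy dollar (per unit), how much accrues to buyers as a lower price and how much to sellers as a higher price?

Pre-subsidy: 853.5 - 3.5p = -409 + 9p gives p* = 101, q* = 500.
With the subsidy, sellers receive ps = pb + 50 for each unit, where pb is the price buyers pay.
Supply in terms of pb becomes qs = -409 + 9(pb + 50) = 41 + 9pb. Setting this equal to demand: 853.5 - 3.5pb = 41 + 9pb, so pb = 65.
Sellers receive ps = 65 + 50 = 115; q' = 853.5 − 3.5·65 = 626.
Buyers' price falls by p* − pb = 101 − 65 = 36; sellers' price rises by ps − p* = 115 − 101 = 14.

Buyers gain 36 per unit; sellers gain 14 per unit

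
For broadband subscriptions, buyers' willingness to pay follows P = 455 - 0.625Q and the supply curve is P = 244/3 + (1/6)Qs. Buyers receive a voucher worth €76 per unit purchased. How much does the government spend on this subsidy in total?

Pre-subsidy: 455 - 0.625Q = 244/3 + (1/6)Q gives Q* = 472 and P* = 160.
With the rebate, buyers effectively pay Pb = Ps − 76, where Ps is the price sellers receive.
On the curves, Pb = 455 - 0.625Q and Ps = 244/3 + (1/6)Q; the wedge Ps − Pb = 76 gives 244/3 + (1/6)Q − (455 - 0.625Q) = 76, so Q' = 568.
Then Pb = 455 − 0.625·568 = 100 and Ps = 244/3 + (1/6)·568 = 176.
Government outlay = subsidy × quantity = 76 × 568 = 43168.

Government cost = €43168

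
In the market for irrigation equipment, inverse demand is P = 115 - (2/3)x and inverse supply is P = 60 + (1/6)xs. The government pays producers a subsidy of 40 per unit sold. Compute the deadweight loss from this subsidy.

Pre-subsidy: 115 - (2/3)x = 60 + (1/6)x gives x* = 66 and P* = 71.
With the subsidy, sellers receive Ps = Pb + 40 for each unit, where Pb is the price buyers pay.
On the curves, Pb = 115 - (2/3)x and Ps = 60 + (1/6)x; the wedge Ps − Pb = 40 gives 60 + (1/6)x − (115 - (2/3)x) = 40, so x' = 114.
Then Pb = 115 − (2/3)·114 = 39 and Ps = 60 + (1/6)·114 = 79.
The subsidy expands output by 114 − 66 = 48 past the efficient level; on those units the gap between marginal cost and willingness to pay runs from 0 up to 40.
DWL = ½ × 40 × 48 = 960.

Deadweight loss = 960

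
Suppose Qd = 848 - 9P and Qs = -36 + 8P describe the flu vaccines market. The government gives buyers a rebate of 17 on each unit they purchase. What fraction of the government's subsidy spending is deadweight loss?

DWL / government spending = 9/113

Pre-subsidy: 848 - 9P = -36 + 8P gives P* = 52, Q* = 380.
With the rebate, buyers effectively pay Pb = Ps − 17, where Ps is the price sellers receive.
Demand in terms of Ps becomes Qd = 848 − 9(Ps − 17) = 1001 - 9Ps. Setting this equal to supply: 1001 - 9Ps = -36 + 8Ps, so Ps = 61.
Buyers pay Pb = 61 − 17 = 44; Q' = -36 + 8·61 = 452.
ΔCS = ½(380 + 452)(52 − 44) = 3328; ΔPS = ½(380 + 452)(61 − 52) = 3744.
Government spending = 17 × 452 = 7684.
DWL = ½ × 17 × (452 − 380) = 612; fraction = 612 / 7684 = 9/113.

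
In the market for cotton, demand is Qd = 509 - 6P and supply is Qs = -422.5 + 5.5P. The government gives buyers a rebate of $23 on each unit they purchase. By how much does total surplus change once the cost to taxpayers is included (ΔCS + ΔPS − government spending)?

Pre-subsidy: 509 - 6P = -422.5 + 5.5P gives P* = 81, Q* = 23.
With the rebate, buyers effectively pay Pb = Ps − 23, where Ps is the price sellers receive.
Demand in terms of Ps becomes Qd = 509 − 6(Ps − 23) = 647 - 6Ps. Setting this equal to supply: 647 - 6Ps = -422.5 + 5.5Ps, so Ps = 93.
Buyers pay Pb = 93 − 23 = 70; Q' = -422.5 + 5.5·93 = 89.
ΔCS = ½(23 + 89)(81 − 70) = 616; ΔPS = ½(23 + 89)(93 − 81) = 672.
Government spending = 23 × 89 = 2047.
Net change = 616 + 672 − 2047 = -759. The loss equals the DWL triangle ½·23·66.

Net change in total surplus = -$759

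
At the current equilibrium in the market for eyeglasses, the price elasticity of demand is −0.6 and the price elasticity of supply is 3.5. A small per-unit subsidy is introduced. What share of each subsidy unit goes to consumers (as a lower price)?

For a small subsidy around the equilibrium, the benefit split depends on the relative slopes, which at a point are proportional to the elasticities.
Buyer share = εs/(εs + |εd|) = 3.5/(3.5 + 0.6) = 35/41; seller share = |εd|/(εs + |εd|) = 6/41.

Consumer share = 35/41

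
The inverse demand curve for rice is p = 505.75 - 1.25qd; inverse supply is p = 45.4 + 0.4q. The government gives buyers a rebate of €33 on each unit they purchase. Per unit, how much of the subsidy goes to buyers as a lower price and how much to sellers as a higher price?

Pre-subsidy: 505.75 - 1.25q = 45.4 + 0.4q gives q* = 279 and p* = 157.
With the rebate, buyers effectively pay pb = ps − 33, where ps is the price sellers receive.
On the curves, pb = 505.75 - 1.25q and ps = 45.4 + 0.4q; the wedge ps − pb = 33 gives 45.4 + 0.4q − (505.75 - 1.25q) = 33, so q' = 299.
Then pb = 505.75 − 1.25·299 = 132 and ps = 45.4 + 0.4·299 = 165.
Buyers' price falls by p* − pb = 157 − 132 = 25; sellers' price rises by ps − p* = 165 − 157 = 8.

Buyers gain €25 per unit; sellers gain €8 per unit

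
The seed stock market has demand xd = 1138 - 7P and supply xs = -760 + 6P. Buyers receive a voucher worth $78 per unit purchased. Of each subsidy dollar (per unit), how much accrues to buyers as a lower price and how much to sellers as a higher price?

Buyers gain $36 per unit; sellers gain $42 per unit

Pre-subsidy: 1138 - 7P = -760 + 6P gives P* = 146, x* = 116.
With the rebate, buyers effectively pay Pb = Ps − 78, where Ps is the price sellers receive.
Demand in terms of Ps becomes xd = 1138 − 7(Ps − 78) = 1684 - 7Ps. Setting this equal to supply: 1684 - 7Ps = -760 + 6Ps, so Ps = 188.
Buyers pay Pb = 188 − 78 = 110; x' = -760 + 6·188 = 368.
Buyers' price falls by P* − Pb = 146 − 110 = 36; sellers' price rises by Ps − P* = 188 − 146 = 42.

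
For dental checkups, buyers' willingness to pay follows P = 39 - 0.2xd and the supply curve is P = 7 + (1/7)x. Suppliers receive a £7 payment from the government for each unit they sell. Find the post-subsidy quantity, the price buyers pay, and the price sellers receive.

Pre-subsidy: 39 - 0.2x = 7 + (1/7)x gives x* = 280/3 and P* = 61/3.
With the subsidy, sellers receive Ps = Pb + 7 for each unit, where Pb is the price buyers pay.
On the curves, Pb = 39 - 0.2x and Ps = 7 + (1/7)x; the wedge Ps − Pb = 7 gives 7 + (1/7)x − (39 - 0.2x) = 7, so x' = 113.75.
Then Pb = 39 − 0.2·113.75 = 16.25 and Ps = 7 + (1/7)·113.75 = 23.25.

x' = 113.75; buyers pay £16.25; sellers receive £23.25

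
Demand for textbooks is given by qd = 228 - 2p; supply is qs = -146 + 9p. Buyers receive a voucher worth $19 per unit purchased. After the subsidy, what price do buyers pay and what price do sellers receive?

Buyers pay 203/11; sellers receive 412/11

Pre-subsidy: 228 - 2p = -146 + 9p gives p* = 34, q* = 160.
With the rebate, buyers effectively pay pb = ps − 19, where ps is the price sellers receive.
Demand in terms of ps becomes qd = 228 − 2(ps − 19) = 266 - 2ps. Setting this equal to supply: 266 - 2ps = -146 + 9ps, so ps = 412/11.
Buyers pay pb = 412/11 − 19 = 203/11; q' = -146 + 9·(412/11) = 2102/11.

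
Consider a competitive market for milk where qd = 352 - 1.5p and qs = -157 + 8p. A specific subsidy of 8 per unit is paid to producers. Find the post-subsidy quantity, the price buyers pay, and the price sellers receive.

q' = 5353/19; buyers pay 890/19; sellers receive 1042/19

Pre-subsidy: 352 - 1.5p = -157 + 8p gives p* = 1018/19, q* = 5161/19.
With the subsidy, sellers receive ps = pb + 8 for each unit, where pb is the price buyers pay.
Supply in terms of pb becomes qs = -157 + 8(pb + 8) = -93 + 8pb. Setting this equal to demand: 352 - 1.5pb = -93 + 8pb, so pb = 890/19.
Sellers receive ps = 890/19 + 8 = 1042/19; q' = 352 − 1.5·(890/19) = 5353/19.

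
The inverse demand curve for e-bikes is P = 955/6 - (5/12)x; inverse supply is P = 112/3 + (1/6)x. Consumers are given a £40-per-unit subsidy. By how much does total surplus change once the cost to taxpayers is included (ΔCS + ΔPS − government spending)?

Net change in total surplus = -9600/7

Pre-subsidy: 955/6 - (5/12)x = 112/3 + (1/6)x gives x* = 1462/7 and P* = 505/7.
With the rebate, buyers effectively pay Pb = Ps − 40, where Ps is the price sellers receive.
On the curves, Pb = 955/6 - (5/12)x and Ps = 112/3 + (1/6)x; the wedge Ps − Pb = 40 gives 112/3 + (1/6)x − (955/6 - (5/12)x) = 40, so x' = 1942/7.
Then Pb = 955/6 − (5/12)·(1942/7) = 305/7 and Ps = 112/3 + (1/6)·(1942/7) = 585/7.
ΔCS = ½(1462/7 + 1942/7)(505/7 − 305/7) = 340400/49; ΔPS = ½(1462/7 + 1942/7)(585/7 − 505/7) = 136160/49.
Government spending = 40 × 1942/7 = 77680/7.
Net change = 340400/49 + 136160/49 − 77680/7 = -9600/7. The loss equals the DWL triangle ½·40·480/7.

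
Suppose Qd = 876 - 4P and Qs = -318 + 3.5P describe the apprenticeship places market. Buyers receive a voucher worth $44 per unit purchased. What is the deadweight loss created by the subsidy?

Deadweight loss = 27104/15

Pre-subsidy: 876 - 4P = -318 + 3.5P gives P* = 159.2, Q* = 239.2.
With the rebate, buyers effectively pay Pb = Ps − 44, where Ps is the price sellers receive.
Demand in terms of Ps becomes Qd = 876 − 4(Ps − 44) = 1052 - 4Ps. Setting this equal to supply: 1052 - 4Ps = -318 + 3.5Ps, so Ps = 548/3.
Buyers pay Pb = 548/3 − 44 = 416/3; Q' = -318 + 3.5·(548/3) = 964/3.
The subsidy expands output by 964/3 − 239.2 = 1232/15 past the efficient level; on those units the gap between marginal cost and willingness to pay runs from 0 up to 44.
DWL = ½ × 44 × 1232/15 = 27104/15.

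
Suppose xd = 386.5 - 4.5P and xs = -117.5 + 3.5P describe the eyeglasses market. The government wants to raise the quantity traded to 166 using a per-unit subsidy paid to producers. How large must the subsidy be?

At x = 166, invert demand for the buyer price: Pb = (386.5 − 166)/4.5 = 49; invert supply for the seller price: Ps = (166 − (-117.5))/3.5 = 81.
The subsidy must fill the gap: s = Ps − Pb = 81 − 49 = 32.

Required subsidy s = 32 per unit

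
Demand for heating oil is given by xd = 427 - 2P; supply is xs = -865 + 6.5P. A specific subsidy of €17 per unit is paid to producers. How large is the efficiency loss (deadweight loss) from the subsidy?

Pre-subsidy: 427 - 2P = -865 + 6.5P gives P* = 152, x* = 123.
With the subsidy, sellers receive Ps = Pb + 17 for each unit, where Pb is the price buyers pay.
Supply in terms of Pb becomes xs = -865 + 6.5(Pb + 17) = -754.5 + 6.5Pb. Setting this equal to demand: 427 - 2Pb = -754.5 + 6.5Pb, so Pb = 139.
Sellers receive Ps = 139 + 17 = 156; x' = 427 − 2·139 = 149.
The subsidy expands output by 149 − 123 = 26 past the efficient level; on those units the gap between marginal cost and willingness to pay runs from 0 up to 17.
DWL = ½ × 17 × 26 = 221.

Deadweight loss = €221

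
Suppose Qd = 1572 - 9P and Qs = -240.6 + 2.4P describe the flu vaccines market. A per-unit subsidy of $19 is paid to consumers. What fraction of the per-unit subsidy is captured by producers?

Producer share = 15/19

Pre-subsidy: 1572 - 9P = -240.6 + 2.4P gives P* = 159, Q* = 141.
With the rebate, buyers effectively pay Pb = Ps − 19, where Ps is the price sellers receive.
Demand in terms of Ps becomes Qd = 1572 − 9(Ps − 19) = 1743 - 9Ps. Setting this equal to supply: 1743 - 9Ps = -240.6 + 2.4Ps, so Ps = 174.
Buyers pay Pb = 174 − 19 = 155; Q' = -240.6 + 2.4·174 = 177.
Buyers' price falls by P* − Pb = 159 − 155 = 4; sellers' price rises by Ps − P* = 174 − 159 = 15.
So producers capture 15/19 = 15/19 of each unit of subsidy.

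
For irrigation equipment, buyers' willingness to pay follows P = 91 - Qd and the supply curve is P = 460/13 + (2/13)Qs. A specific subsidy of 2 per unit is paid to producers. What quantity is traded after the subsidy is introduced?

Pre-subsidy: 91 - Q = 460/13 + (2/13)Q gives Q* = 48.2 and P* = 42.8.
With the subsidy, sellers receive Ps = Pb + 2 for each unit, where Pb is the price buyers pay.
On the curves, Pb = 91 - Q and Ps = 460/13 + (2/13)Q; the wedge Ps − Pb = 2 gives 460/13 + (2/13)Q − (91 - Q) = 2, so Q' = 749/15.
Then Pb = 91 − 1·(749/15) = 616/15 and Ps = 460/13 + (2/13)·(749/15) = 646/15.

Q' = 749/15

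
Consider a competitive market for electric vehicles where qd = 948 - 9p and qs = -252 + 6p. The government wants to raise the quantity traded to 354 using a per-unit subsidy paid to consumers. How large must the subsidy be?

At q = 354, invert demand for the buyer price: pb = (948 − 354)/9 = 66; invert supply for the seller price: ps = (354 − (-252))/6 = 101.
The subsidy must fill the gap: s = ps − pb = 101 − 66 = 35.

Required subsidy s = 35 per unit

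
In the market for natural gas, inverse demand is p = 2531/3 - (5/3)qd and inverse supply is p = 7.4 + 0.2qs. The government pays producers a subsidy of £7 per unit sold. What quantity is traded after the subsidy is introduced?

Pre-subsidy: 2531/3 - (5/3)q = 7.4 + 0.2q gives q* = 448 and p* = 97.
With the subsidy, sellers receive ps = pb + 7 for each unit, where pb is the price buyers pay.
On the curves, pb = 2531/3 - (5/3)q and ps = 7.4 + 0.2q; the wedge ps − pb = 7 gives 7.4 + 0.2q − (2531/3 - (5/3)q) = 7, so q' = 451.75.
Then pb = 2531/3 − (5/3)·451.75 = 90.75 and ps = 7.4 + 0.2·451.75 = 97.75.

q' = 451.75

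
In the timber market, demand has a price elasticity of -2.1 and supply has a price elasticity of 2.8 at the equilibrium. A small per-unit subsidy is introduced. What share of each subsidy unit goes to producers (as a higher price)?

For a small subsidy around the equilibrium, the benefit split depends on the relative slopes, which at a point are proportional to the elasticities.
Buyer share = εs/(εs + |εd|) = 2.8/(2.8 + 2.1) = 4/7; seller share = |εd|/(εs + |εd|) = 3/7.
So producers capture 3/7 of the subsidy.

Producer share = 3/7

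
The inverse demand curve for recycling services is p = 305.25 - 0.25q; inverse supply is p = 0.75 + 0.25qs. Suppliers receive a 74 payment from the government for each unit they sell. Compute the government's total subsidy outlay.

Pre-subsidy: 305.25 - 0.25q = 0.75 + 0.25q gives q* = 609 and p* = 153.
With the subsidy, sellers receive ps = pb + 74 for each unit, where pb is the price buyers pay.
On the curves, pb = 305.25 - 0.25q and ps = 0.75 + 0.25q; the wedge ps − pb = 74 gives 0.75 + 0.25q − (305.25 - 0.25q) = 74, so q' = 757.
Then pb = 305.25 − 0.25·757 = 116 and ps = 0.75 + 0.25·757 = 190.
Government outlay = subsidy × quantity = 74 × 757 = 56018.

Government cost = 56018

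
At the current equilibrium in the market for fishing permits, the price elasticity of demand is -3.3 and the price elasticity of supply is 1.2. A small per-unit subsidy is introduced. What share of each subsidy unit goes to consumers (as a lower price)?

For a small subsidy around the equilibrium, the benefit split depends on the relative slopes, which at a point are proportional to the elasticities.
Buyer share = εs/(εs + |εd|) = 1.2/(1.2 + 3.3) = 4/15; seller share = |εd|/(εs + |εd|) = 11/15.

Consumer share = 4/15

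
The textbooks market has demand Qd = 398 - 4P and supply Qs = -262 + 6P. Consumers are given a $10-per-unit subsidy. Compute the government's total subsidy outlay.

Government cost = $1580

Pre-subsidy: 398 - 4P = -262 + 6P gives P* = 66, Q* = 134.
With the rebate, buyers effectively pay Pb = Ps − 10, where Ps is the price sellers receive.
Demand in terms of Ps becomes Qd = 398 − 4(Ps − 10) = 438 - 4Ps. Setting this equal to supply: 438 - 4Ps = -262 + 6Ps, so Ps = 70.
Buyers pay Pb = 70 − 10 = 60; Q' = -262 + 6·70 = 158.
Government outlay = subsidy × quantity = 10 × 158 = 1580.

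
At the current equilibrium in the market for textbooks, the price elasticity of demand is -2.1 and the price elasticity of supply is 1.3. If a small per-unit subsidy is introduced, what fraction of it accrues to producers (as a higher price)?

For a small subsidy around the equilibrium, the benefit split depends on the relative slopes, which at a point are proportional to the elasticities.
Buyer share = εs/(εs + |εd|) = 1.3/(1.3 + 2.1) = 13/34; seller share = |εd|/(εs + |εd|) = 21/34.
So producers capture 21/34 of the subsidy.

Producer share = 21/34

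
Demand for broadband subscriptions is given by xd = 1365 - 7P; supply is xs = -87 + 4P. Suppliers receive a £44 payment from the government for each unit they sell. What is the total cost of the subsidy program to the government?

Pre-subsidy: 1365 - 7P = -87 + 4P gives P* = 132, x* = 441.
With the subsidy, sellers receive Ps = Pb + 44 for each unit, where Pb is the price buyers pay.
Supply in terms of Pb becomes xs = -87 + 4(Pb + 44) = 89 + 4Pb. Setting this equal to demand: 1365 - 7Pb = 89 + 4Pb, so Pb = 116.
Sellers receive Ps = 116 + 44 = 160; x' = 1365 − 7·116 = 553.
Government outlay = subsidy × quantity = 44 × 553 = 24332.

Government cost = £24332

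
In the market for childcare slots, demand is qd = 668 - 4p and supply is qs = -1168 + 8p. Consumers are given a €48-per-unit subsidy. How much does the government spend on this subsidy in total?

Pre-subsidy: 668 - 4p = -1168 + 8p gives p* = 153, q* = 56.
With the rebate, buyers effectively pay pb = ps − 48, where ps is the price sellers receive.
Demand in terms of ps becomes qd = 668 − 4(ps − 48) = 860 - 4ps. Setting this equal to supply: 860 - 4ps = -1168 + 8ps, so ps = 169.
Buyers pay pb = 169 − 48 = 121; q' = -1168 + 8·169 = 184.
Government outlay = subsidy × quantity = 48 × 184 = 8832.

Government cost = €8832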